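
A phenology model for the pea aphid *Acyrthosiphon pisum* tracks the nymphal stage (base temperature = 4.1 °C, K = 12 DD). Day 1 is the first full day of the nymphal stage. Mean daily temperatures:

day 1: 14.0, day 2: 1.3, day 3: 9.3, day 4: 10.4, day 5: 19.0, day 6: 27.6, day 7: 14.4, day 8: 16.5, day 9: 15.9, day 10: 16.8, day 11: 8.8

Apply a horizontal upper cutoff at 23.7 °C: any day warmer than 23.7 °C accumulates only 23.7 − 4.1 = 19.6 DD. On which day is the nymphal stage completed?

day 3

Daily DD above 4.1 °C (capped at 19.6): 9.9, 0.0, 5.2, 6.3, 14.9, 19.6, 10.3, 12.4, 11.8, 12.7, 4.7.
Cumulative: 9.9, 9.9, 15.1, 21.4, 36.3, 55.9, 66.2, 78.6, 90.4, 103.1, 107.8.
The total first reaches 12 DD on day 3.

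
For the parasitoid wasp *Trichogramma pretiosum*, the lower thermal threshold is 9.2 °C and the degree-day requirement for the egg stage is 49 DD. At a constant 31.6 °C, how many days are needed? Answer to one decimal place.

Daily accumulation = 31.6 − 9.2 = 22.4 DD/day.
Duration = 49 / 22.4 = 2.188 ≈ 2.2 days.

2.2 days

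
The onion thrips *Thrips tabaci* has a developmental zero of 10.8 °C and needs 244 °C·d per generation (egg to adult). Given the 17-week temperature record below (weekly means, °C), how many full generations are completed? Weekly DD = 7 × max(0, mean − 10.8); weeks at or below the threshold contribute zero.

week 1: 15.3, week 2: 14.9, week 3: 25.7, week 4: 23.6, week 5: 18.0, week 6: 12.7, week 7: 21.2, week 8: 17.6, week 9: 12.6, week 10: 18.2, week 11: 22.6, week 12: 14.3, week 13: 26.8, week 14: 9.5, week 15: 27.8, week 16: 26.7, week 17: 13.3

Weekly DD (7 × max(0, T̄ − 10.8)): 31.5, 28.7, 104.3, 89.6, 50.4, 13.3, 72.8, 47.6, 12.6, 51.8, 82.6, 24.5, 112.0, 0.0, 119.0, 111.3, 17.5.
Season total = 969.5 DD.
Complete generations = ⌊969.5 / 244⌋ = 3.

3 generations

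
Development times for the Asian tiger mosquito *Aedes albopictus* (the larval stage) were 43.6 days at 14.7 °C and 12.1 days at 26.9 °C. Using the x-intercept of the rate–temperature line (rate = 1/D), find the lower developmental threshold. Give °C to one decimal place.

10.0 °C

Under the model K = D·(T − T_b), so D₁·(T₁ − T_b) = D₂·(T₂ − T_b).
43.6·(14.7 − T_b) = 12.1·(26.9 − T_b)
T_b = (43.6·14.7 − 12.1·26.9) / (43.6 − 12.1) = 315.43 / 31.5 = 10.014 °C ≈ 10.0 °C.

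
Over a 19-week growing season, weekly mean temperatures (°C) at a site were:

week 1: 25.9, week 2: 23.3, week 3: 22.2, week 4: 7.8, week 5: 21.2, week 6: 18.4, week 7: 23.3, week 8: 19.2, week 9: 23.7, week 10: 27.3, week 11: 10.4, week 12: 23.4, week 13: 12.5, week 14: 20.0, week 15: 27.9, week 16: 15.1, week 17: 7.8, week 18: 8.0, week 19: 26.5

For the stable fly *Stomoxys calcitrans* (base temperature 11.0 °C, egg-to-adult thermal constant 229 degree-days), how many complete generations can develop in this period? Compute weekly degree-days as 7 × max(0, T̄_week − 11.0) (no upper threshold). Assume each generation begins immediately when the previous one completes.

Weekly DD (7 × max(0, T̄ − 11.0)): 104.3, 86.1, 78.4, 0.0, 71.4, 51.8, 86.1, 57.4, 88.9, 114.1, 0.0, 86.8, 10.5, 63.0, 118.3, 28.7, 0.0, 0.0, 108.5.
Season total = 1154.3 DD.
Complete generations = ⌊1154.3 / 229⌋ = 5.

5 generations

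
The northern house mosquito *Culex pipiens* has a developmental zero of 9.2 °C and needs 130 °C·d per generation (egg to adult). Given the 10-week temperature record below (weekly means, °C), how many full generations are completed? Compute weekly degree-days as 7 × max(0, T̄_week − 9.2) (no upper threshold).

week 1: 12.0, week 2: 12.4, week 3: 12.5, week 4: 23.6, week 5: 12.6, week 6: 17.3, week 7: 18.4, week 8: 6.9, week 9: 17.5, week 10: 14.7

Weekly DD (7 × max(0, T̄ − 9.2)): 19.6, 22.4, 23.1, 100.8, 23.8, 56.7, 64.4, 0.0, 58.1, 38.5.
Season total = 407.4 DD.
Complete generations = ⌊407.4 / 130⌋ = 3.

3 generations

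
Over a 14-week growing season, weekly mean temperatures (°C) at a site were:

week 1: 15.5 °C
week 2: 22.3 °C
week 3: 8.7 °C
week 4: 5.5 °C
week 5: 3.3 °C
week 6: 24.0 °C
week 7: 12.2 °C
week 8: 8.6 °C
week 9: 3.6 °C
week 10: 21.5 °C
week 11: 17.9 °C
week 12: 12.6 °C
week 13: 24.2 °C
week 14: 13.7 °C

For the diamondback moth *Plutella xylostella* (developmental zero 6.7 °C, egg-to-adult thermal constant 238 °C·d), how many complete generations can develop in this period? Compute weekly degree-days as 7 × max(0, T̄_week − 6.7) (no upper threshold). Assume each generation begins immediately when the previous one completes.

Weekly DD (7 × max(0, T̄ − 6.7)): 61.6, 109.2, 14.0, 0.0, 0.0, 121.1, 38.5, 13.3, 0.0, 103.6, 78.4, 41.3, 122.5, 49.0.
Season total = 752.5 DD.
Complete generations = ⌊752.5 / 238⌋ = 3.

3 generations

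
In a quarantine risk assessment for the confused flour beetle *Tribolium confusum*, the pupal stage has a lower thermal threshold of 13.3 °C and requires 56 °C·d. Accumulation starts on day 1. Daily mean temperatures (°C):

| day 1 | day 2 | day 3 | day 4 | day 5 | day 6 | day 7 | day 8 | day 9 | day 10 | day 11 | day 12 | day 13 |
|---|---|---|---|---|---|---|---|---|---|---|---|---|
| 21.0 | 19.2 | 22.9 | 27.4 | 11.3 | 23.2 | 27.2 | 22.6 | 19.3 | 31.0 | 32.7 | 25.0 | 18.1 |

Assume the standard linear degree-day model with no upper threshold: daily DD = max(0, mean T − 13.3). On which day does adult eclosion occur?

Daily DD above 13.3 °C: 7.7, 5.9, 9.6, 14.1, 0.0, 9.9, 13.9, 9.3, 6.0, 17.7, 19.4, 11.7, 4.8.
Cumulative: 7.7, 13.6, 23.2, 37.3, 37.3, 47.2, 61.1, 70.4, 76.4, 94.1, 113.5, 125.2, 130.0.
The total first reaches 56 DD on day 7.

day 7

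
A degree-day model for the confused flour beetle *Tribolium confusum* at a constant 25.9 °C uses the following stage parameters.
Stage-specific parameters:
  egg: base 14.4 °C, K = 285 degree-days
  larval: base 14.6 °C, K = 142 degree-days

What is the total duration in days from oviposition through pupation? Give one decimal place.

egg: 285 / (25.9 − 14.4) = 285 / 11.5 = 24.783 d.
larval: 142 / (25.9 − 14.6) = 142 / 11.3 = 12.566 d.
Sum = 37.349 ≈ 37.3 days.

37.3 days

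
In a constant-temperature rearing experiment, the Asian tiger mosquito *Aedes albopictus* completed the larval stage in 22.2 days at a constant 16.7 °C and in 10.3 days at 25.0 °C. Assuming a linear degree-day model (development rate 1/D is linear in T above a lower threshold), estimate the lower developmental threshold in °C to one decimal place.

9.5 °C

Equal thermal constants: D₁(T₁ − T_b) = D₂(T₂ − T_b).
22.2·(16.7 − T_b) = 10.3·(25.0 − T_b)
T_b = (22.2·16.7 − 10.3·25.0) / (22.2 − 10.3) = 113.24 / 11.9 = 9.516 °C ≈ 9.5 °C.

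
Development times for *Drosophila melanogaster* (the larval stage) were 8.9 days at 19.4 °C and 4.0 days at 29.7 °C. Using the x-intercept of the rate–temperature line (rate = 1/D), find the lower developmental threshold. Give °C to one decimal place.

Under the model K = D·(T − T_b), so D₁·(T₁ − T_b) = D₂·(T₂ − T_b).
8.9·(19.4 − T_b) = 4.0·(29.7 − T_b)
T_b = (8.9·19.4 − 4.0·29.7) / (8.9 − 4.0) = 53.86 / 4.9 = 10.992 °C ≈ 11.0 °C.

11.0 °C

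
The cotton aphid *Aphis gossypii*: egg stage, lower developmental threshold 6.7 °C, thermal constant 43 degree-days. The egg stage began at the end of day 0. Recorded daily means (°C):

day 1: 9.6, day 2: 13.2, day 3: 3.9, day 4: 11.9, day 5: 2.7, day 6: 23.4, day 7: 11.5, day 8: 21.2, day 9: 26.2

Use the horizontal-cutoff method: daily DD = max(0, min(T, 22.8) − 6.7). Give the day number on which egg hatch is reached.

Daily DD above 6.7 °C (capped at 16.1): 2.9, 6.5, 0.0, 5.2, 0.0, 16.1, 4.8, 14.5, 16.1.
Cumulative: 2.9, 9.4, 9.4, 14.6, 14.6, 30.7, 35.5, 50.0, 66.1.
The total first reaches 43 DD on day 8.

day 8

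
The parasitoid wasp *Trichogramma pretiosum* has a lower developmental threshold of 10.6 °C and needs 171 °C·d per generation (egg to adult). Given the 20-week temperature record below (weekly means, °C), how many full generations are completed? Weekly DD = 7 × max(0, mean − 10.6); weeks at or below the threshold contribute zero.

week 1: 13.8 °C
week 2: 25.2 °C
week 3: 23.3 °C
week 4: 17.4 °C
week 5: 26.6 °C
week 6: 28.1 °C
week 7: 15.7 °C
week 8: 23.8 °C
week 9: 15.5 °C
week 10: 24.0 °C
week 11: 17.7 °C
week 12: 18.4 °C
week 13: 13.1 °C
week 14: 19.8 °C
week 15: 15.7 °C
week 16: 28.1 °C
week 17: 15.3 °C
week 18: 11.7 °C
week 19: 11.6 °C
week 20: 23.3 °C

7 generations

Weekly DD (7 × max(0, T̄ − 10.6)): 22.4, 102.2, 88.9, 47.6, 112.0, 122.5, 35.7, 92.4, 34.3, 93.8, 49.7, 54.6, 17.5, 64.4, 35.7, 122.5, 32.9, 7.7, 7.0, 88.9.
Season total = 1232.7 DD.
Complete generations = ⌊1232.7 / 171⌋ = 7.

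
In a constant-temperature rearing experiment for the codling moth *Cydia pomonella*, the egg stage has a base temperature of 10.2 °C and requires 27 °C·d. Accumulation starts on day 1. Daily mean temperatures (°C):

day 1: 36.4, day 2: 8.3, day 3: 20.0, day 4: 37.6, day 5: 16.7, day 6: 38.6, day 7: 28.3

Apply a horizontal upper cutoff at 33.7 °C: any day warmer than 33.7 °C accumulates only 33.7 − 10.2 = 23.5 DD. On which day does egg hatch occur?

day 3

Daily DD above 10.2 °C (capped at 23.5): 23.5, 0.0, 9.8, 23.5, 6.5, 23.5, 18.1.
Cumulative: 23.5, 23.5, 33.3, 56.8, 63.3, 86.8, 104.9.
The total first reaches 27 DD on day 3.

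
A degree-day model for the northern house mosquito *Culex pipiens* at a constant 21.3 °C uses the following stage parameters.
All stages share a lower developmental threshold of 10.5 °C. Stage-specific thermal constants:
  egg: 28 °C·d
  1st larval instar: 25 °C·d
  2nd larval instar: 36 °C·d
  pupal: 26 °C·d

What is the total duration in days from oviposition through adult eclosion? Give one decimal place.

Daily accumulation at 21.3 °C = 21.3 − 10.5 = 10.8 DD/day.
Total K = 28 + 25 + 36 + 26 = 115 DD.
Total duration = 115 / 10.8 = 10.648 ≈ 10.6 days.

10.6 days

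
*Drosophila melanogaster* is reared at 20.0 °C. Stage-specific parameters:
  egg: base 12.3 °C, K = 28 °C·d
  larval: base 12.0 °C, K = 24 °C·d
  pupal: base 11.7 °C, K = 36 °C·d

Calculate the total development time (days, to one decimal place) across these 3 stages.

11.0 days

egg: 28 / (20.0 − 12.3) = 28 / 7.7 = 3.636 d.
larval: 24 / (20.0 − 12.0) = 24 / 8.0 = 3.000 d.
pupal: 36 / (20.0 − 11.7) = 36 / 8.3 = 4.337 d.
Sum = 10.974 ≈ 11.0 days.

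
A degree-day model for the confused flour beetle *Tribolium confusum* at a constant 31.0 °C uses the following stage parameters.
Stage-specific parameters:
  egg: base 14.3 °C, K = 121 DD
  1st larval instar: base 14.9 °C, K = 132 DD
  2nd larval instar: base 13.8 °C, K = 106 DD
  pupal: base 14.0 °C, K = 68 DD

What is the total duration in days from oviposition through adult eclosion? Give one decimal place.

egg: 121 / (31.0 − 14.3) = 121 / 16.7 = 7.246 d.
1st larval instar: 132 / (31.0 − 14.9) = 132 / 16.1 = 8.199 d.
2nd larval instar: 106 / (31.0 − 13.8) = 106 / 17.2 = 6.163 d.
pupal: 68 / (31.0 − 14.0) = 68 / 17.0 = 4.000 d.
Sum = 25.607 ≈ 25.6 days.

25.6 days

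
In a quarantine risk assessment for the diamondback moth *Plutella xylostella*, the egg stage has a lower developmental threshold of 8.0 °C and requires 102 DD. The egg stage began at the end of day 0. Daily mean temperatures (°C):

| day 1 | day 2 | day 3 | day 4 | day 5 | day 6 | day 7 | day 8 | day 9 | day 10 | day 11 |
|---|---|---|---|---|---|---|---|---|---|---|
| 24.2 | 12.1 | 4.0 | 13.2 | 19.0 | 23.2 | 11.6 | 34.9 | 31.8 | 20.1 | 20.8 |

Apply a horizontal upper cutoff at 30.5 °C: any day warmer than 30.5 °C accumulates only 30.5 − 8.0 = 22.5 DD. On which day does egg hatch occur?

Daily DD above 8.0 °C (capped at 22.5): 16.2, 4.1, 0.0, 5.2, 11.0, 15.2, 3.6, 22.5, 22.5, 12.1, 12.8.
Cumulative: 16.2, 20.3, 20.3, 25.5, 36.5, 51.7, 55.3, 77.8, 100.3, 112.4, 125.2.
The total first reaches 102 DD on day 10.

day 10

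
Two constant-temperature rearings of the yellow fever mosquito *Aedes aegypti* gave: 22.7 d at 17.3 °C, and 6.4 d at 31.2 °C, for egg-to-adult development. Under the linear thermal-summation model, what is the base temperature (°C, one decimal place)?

11.8 °C

Under the model K = D·(T − T_b), so D₁·(T₁ − T_b) = D₂·(T₂ − T_b).
22.7·(17.3 − T_b) = 6.4·(31.2 − T_b)
T_b = (22.7·17.3 − 6.4·31.2) / (22.7 − 6.4) = 193.03 / 16.3 = 11.842 °C ≈ 11.8 °C.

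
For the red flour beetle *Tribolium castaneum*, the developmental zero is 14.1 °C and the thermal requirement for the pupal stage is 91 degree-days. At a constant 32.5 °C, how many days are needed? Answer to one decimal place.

4.9 days

Daily accumulation = 32.5 − 14.1 = 18.4 DD/day.
Duration = 91 / 18.4 = 4.946 ≈ 4.9 days.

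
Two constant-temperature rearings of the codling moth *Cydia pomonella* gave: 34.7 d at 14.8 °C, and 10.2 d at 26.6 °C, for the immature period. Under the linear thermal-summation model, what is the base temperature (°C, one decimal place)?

Linear rate model ⇒ the product D·(T − T_b) is constant across temperatures.
34.7·(14.8 − T_b) = 10.2·(26.6 − T_b)
T_b = (34.7·14.8 − 10.2·26.6) / (34.7 − 10.2) = 242.24 / 24.5 = 9.887 °C ≈ 9.9 °C.

9.9 °C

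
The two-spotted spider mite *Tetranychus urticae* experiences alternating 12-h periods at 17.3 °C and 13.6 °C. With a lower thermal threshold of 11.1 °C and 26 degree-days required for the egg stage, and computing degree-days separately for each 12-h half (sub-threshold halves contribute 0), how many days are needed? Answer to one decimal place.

Day half: max(0, 17.3 − 11.1) × 0.5 = 6.2 × 0.5 = 3.10 DD.
Night half: max(0, 13.6 − 11.1) × 0.5 = 2.5 × 0.5 = 1.25 DD.
Per 24 h: 4.35 DD/day.
Duration = 26 / 4.35 = 5.977 ≈ 6.0 days.

6.0 days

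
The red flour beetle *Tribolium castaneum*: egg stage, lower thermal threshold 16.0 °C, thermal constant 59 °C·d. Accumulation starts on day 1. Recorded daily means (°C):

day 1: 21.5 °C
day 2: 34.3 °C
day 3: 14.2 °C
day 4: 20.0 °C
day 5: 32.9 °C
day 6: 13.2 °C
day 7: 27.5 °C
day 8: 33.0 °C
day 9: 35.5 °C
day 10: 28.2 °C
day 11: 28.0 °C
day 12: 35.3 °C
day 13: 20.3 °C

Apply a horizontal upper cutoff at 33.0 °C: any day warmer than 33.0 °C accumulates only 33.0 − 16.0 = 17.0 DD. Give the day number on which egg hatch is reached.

day 8

Daily DD above 16.0 °C (capped at 17.0): 5.5, 17.0, 0.0, 4.0, 16.9, 0.0, 11.5, 17.0, 17.0, 12.2, 12.0, 17.0, 4.3.
Cumulative: 5.5, 22.5, 22.5, 26.5, 43.4, 43.4, 54.9, 71.9, 88.9, 101.1, 113.1, 130.1, 134.4.
The total first reaches 59 DD on day 8.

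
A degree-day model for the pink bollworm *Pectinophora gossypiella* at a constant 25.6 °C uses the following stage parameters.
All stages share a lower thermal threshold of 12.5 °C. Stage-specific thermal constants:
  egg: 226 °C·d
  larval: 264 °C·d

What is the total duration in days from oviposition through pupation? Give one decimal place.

37.4 days

Daily accumulation at 25.6 °C = 25.6 − 12.5 = 13.1 DD/day.
Total K = 226 + 264 = 490 DD.
Total duration = 490 / 13.1 = 37.405 ≈ 37.4 days.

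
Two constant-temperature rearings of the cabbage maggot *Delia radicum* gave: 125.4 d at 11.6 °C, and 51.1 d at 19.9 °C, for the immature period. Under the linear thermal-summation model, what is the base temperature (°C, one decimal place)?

Equal thermal constants: D₁(T₁ − T_b) = D₂(T₂ − T_b).
125.4·(11.6 − T_b) = 51.1·(19.9 − T_b)
T_b = (125.4·11.6 − 51.1·19.9) / (125.4 − 51.1) = 437.75 / 74.3 = 5.892 °C ≈ 5.9 °C.

5.9 °C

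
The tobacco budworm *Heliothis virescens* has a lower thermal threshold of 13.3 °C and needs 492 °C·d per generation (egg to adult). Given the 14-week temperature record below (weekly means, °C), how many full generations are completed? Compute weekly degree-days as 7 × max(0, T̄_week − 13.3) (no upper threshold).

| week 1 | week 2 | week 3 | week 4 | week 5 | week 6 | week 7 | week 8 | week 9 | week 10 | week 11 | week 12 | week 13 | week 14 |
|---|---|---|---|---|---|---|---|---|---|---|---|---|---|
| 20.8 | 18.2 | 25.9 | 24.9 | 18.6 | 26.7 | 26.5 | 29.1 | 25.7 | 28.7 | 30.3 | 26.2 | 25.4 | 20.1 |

Weekly DD (7 × max(0, T̄ − 13.3)): 52.5, 34.3, 88.2, 81.2, 37.1, 93.8, 92.4, 110.6, 86.8, 107.8, 119.0, 90.3, 84.7, 47.6.
Season total = 1126.3 DD.
Complete generations = ⌊1126.3 / 492⌋ = 2.

2 generations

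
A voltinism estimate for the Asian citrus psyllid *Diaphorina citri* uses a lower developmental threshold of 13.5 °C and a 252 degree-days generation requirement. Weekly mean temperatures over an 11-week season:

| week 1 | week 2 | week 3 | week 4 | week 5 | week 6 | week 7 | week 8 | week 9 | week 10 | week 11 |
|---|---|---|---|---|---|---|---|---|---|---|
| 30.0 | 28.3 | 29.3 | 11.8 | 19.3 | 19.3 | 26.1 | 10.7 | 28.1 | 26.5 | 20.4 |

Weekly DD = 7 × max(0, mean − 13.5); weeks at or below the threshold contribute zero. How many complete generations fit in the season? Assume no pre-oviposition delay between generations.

2 generations

Weekly DD (7 × max(0, T̄ − 13.5)): 115.5, 103.6, 110.6, 0.0, 40.6, 40.6, 88.2, 0.0, 102.2, 91.0, 48.3.
Season total = 740.6 DD.
Complete generations = ⌊740.6 / 252⌋ = 2.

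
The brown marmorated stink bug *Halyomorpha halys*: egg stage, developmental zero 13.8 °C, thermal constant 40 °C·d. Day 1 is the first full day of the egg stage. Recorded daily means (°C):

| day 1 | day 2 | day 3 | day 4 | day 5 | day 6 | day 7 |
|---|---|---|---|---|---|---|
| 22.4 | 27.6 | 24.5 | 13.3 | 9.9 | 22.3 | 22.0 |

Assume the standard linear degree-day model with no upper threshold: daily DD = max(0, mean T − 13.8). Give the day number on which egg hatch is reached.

Daily DD above 13.8 °C: 8.6, 13.8, 10.7, 0.0, 0.0, 8.5, 8.2.
Cumulative: 8.6, 22.4, 33.1, 33.1, 33.1, 41.6, 49.8.
The total first reaches 40 DD on day 6.

day 6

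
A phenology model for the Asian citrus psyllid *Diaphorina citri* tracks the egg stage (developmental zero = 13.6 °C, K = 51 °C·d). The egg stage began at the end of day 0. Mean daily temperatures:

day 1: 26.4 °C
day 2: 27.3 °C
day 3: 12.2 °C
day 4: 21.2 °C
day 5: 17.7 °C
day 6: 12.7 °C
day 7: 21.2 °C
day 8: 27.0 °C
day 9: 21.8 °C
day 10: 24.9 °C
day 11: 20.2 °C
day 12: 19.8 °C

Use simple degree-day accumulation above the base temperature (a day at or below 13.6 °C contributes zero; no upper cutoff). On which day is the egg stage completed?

Daily DD above 13.6 °C: 12.8, 13.7, 0.0, 7.6, 4.1, 0.0, 7.6, 13.4, 8.2, 11.3, 6.6, 6.2.
Cumulative: 12.8, 26.5, 26.5, 34.1, 38.2, 38.2, 45.8, 59.2, 67.4, 78.7, 85.3, 91.5.
The total first reaches 51 DD on day 8.

day 8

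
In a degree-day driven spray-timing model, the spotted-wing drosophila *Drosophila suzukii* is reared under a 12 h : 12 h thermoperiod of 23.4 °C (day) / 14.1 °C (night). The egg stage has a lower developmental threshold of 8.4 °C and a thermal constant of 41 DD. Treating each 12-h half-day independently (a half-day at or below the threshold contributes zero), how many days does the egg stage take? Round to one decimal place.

4.0 days

Day half: max(0, 23.4 − 8.4) × 0.5 = 15.0 × 0.5 = 7.50 DD.
Night half: max(0, 14.1 − 8.4) × 0.5 = 5.7 × 0.5 = 2.85 DD.
Per 24 h: 10.35 DD/day.
Duration = 41 / 10.35 = 3.961 ≈ 4.0 days.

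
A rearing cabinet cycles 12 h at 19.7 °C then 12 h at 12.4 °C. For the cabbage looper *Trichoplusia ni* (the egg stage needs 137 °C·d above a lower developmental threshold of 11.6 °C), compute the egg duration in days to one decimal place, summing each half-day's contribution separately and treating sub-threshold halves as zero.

Day half: max(0, 19.7 − 11.6) × 0.5 = 8.1 × 0.5 = 4.05 DD.
Night half: max(0, 12.4 − 11.6) × 0.5 = 0.8 × 0.5 = 0.40 DD.
Per 24 h: 4.45 DD/day.
Duration = 137 / 4.45 = 30.787 ≈ 30.8 days.

30.8 days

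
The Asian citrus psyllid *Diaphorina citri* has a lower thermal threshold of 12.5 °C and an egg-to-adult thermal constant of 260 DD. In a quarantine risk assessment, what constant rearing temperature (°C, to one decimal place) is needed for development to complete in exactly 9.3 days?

Required daily accumulation = 260 / 9.3 = 27.957 DD/day.
T = T_base + 27.957 = 12.5 + 27.957 = 40.457 ≈ 40.5 °C.

40.5 °C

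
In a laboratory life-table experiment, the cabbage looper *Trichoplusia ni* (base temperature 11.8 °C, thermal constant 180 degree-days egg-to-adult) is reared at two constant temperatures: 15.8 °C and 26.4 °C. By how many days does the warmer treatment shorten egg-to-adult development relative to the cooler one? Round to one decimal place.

At 15.8 °C: 180 / (15.8 − 11.8) = 180 / 4.0 = 45.000 d.
At 26.4 °C: 180 / (26.4 − 11.8) = 180 / 14.6 = 12.329 d.
Difference = |45.000 − 12.329| = 32.671 ≈ 32.7 days.

32.7 days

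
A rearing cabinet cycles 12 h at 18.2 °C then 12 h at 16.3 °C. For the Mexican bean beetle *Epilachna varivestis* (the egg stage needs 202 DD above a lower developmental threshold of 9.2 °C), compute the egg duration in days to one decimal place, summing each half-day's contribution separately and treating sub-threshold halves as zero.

25.1 days

Day half: max(0, 18.2 − 9.2) × 0.5 = 9.0 × 0.5 = 4.50 DD.
Night half: max(0, 16.3 − 9.2) × 0.5 = 7.1 × 0.5 = 3.55 DD.
Per 24 h: 8.05 DD/day.
Duration = 202 / 8.05 = 25.093 ≈ 25.1 days.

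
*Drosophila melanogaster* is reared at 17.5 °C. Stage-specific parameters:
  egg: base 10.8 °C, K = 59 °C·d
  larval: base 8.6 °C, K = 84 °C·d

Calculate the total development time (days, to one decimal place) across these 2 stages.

18.2 days

egg: 59 / (17.5 − 10.8) = 59 / 6.7 = 8.806 d.
larval: 84 / (17.5 − 8.6) = 84 / 8.9 = 9.438 d.
Sum = 18.244 ≈ 18.2 days.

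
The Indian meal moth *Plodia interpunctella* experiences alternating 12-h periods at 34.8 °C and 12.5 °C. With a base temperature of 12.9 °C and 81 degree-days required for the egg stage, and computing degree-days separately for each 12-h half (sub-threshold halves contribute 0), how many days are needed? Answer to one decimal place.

7.4 days

Day half: max(0, 34.8 − 12.9) × 0.5 = 21.9 × 0.5 = 10.95 DD.
Night half: max(0, 12.5 − 12.9) × 0.5 = 0.0 × 0.5 = 0.00 DD.
Per 24 h: 10.95 DD/day.
Duration = 81 / 10.95 = 7.397 ≈ 7.4 days.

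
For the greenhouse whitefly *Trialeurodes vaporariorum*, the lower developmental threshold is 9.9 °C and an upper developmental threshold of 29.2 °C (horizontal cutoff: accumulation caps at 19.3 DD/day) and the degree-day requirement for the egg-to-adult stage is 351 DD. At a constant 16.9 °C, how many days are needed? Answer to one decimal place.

50.1 days

Daily accumulation = 16.9 − 9.9 = 7.0 DD/day.
Duration = 351 / 7.0 = 50.143 ≈ 50.1 days.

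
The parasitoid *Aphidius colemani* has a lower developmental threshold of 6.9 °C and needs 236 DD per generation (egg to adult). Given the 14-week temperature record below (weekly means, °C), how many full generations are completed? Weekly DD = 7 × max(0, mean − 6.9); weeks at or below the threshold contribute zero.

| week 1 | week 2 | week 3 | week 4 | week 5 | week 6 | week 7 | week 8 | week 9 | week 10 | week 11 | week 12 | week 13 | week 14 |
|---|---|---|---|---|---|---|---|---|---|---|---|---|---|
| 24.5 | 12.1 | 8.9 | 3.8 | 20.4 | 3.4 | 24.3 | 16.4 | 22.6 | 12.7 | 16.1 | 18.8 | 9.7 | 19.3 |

Weekly DD (7 × max(0, T̄ − 6.9)): 123.2, 36.4, 14.0, 0.0, 94.5, 0.0, 121.8, 66.5, 109.9, 40.6, 64.4, 83.3, 19.6, 86.8.
Season total = 861.0 DD.
Complete generations = ⌊861.0 / 236⌋ = 3.

3 generations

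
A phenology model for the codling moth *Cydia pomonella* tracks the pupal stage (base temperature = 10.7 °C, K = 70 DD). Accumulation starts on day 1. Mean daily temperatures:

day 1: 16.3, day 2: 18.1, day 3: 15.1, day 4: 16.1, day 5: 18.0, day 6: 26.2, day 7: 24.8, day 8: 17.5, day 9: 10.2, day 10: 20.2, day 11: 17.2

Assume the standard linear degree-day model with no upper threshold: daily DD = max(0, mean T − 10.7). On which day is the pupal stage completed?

Daily DD above 10.7 °C: 5.6, 7.4, 4.4, 5.4, 7.3, 15.5, 14.1, 6.8, 0.0, 9.5, 6.5.
Cumulative: 5.6, 13.0, 17.4, 22.8, 30.1, 45.6, 59.7, 66.5, 66.5, 76.0, 82.5.
The total first reaches 70 DD on day 10.

day 10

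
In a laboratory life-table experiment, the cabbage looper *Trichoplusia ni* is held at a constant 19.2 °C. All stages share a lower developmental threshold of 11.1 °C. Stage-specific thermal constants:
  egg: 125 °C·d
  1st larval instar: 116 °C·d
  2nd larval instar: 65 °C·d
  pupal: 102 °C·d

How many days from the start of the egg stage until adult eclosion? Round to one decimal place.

Daily accumulation at 19.2 °C = 19.2 − 11.1 = 8.1 DD/day.
Total K = 125 + 116 + 65 + 102 = 408 DD.
Total duration = 408 / 8.1 = 50.370 ≈ 50.4 days.

50.4 days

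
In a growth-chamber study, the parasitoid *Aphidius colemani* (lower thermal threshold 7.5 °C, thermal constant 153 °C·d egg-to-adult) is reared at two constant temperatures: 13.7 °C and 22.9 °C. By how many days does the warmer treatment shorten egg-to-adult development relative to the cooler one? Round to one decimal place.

14.7 days

At 13.7 °C: 153 / (13.7 − 7.5) = 153 / 6.2 = 24.677 d.
At 22.9 °C: 153 / (22.9 − 7.5) = 153 / 15.4 = 9.935 d.
Difference = |24.677 − 9.935| = 14.742 ≈ 14.7 days.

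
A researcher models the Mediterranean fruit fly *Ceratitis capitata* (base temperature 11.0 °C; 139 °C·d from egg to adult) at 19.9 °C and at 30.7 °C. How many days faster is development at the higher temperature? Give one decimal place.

8.6 days

At 19.9 °C: 139 / (19.9 − 11.0) = 139 / 8.9 = 15.618 d.
At 30.7 °C: 139 / (30.7 − 11.0) = 139 / 19.7 = 7.056 d.
Difference = |15.618 − 7.056| = 8.562 ≈ 8.6 days.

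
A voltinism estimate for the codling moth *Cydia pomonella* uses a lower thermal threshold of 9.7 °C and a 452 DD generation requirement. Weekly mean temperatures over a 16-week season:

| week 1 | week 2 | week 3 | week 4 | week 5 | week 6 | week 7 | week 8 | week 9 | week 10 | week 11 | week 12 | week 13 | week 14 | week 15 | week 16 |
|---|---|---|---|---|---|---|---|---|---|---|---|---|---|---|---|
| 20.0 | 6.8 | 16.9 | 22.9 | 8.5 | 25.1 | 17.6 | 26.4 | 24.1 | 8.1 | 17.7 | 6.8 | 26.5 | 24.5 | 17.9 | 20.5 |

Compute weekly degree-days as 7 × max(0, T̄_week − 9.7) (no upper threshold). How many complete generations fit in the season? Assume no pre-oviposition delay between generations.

2 generations

Weekly DD (7 × max(0, T̄ − 9.7)): 72.1, 0.0, 50.4, 92.4, 0.0, 107.8, 55.3, 116.9, 100.8, 0.0, 56.0, 0.0, 117.6, 103.6, 57.4, 75.6.
Season total = 1005.9 DD.
Complete generations = ⌊1005.9 / 452⌋ = 2.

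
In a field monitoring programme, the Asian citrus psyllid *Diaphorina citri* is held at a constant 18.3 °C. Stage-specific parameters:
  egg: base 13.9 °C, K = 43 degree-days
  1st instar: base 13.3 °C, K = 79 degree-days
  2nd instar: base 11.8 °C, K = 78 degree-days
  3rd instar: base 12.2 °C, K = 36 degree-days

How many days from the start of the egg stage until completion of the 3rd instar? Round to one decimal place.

egg: 43 / (18.3 − 13.9) = 43 / 4.4 = 9.773 d.
1st instar: 79 / (18.3 − 13.3) = 79 / 5.0 = 15.800 d.
2nd instar: 78 / (18.3 − 11.8) = 78 / 6.5 = 12.000 d.
3rd instar: 36 / (18.3 − 12.2) = 36 / 6.1 = 5.902 d.
Sum = 43.474 ≈ 43.5 days.

43.5 days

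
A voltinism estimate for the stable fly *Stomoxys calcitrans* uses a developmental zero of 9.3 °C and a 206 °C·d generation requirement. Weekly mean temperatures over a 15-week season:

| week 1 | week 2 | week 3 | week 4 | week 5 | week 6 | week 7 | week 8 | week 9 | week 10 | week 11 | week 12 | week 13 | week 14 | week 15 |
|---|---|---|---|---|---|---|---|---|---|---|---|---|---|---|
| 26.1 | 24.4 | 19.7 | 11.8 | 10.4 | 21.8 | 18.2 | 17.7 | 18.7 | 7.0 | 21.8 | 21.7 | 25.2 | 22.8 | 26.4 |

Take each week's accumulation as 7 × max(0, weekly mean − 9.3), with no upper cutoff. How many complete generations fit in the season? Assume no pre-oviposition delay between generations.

Weekly DD (7 × max(0, T̄ − 9.3)): 117.6, 105.7, 72.8, 17.5, 7.7, 87.5, 62.3, 58.8, 65.8, 0.0, 87.5, 86.8, 111.3, 94.5, 119.7.
Season total = 1095.5 DD.
Complete generations = ⌊1095.5 / 206⌋ = 5.

5 generations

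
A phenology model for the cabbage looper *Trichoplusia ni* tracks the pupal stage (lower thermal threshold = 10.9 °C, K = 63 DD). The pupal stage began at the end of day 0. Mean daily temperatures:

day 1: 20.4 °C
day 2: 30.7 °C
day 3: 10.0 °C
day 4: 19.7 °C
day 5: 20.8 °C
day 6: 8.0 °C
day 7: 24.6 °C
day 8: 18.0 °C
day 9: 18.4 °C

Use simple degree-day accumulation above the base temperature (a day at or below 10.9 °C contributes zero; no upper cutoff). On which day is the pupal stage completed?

Daily DD above 10.9 °C: 9.5, 19.8, 0.0, 8.8, 9.9, 0.0, 13.7, 7.1, 7.5.
Cumulative: 9.5, 29.3, 29.3, 38.1, 48.0, 48.0, 61.7, 68.8, 76.3.
The total first reaches 63 DD on day 8.

day 8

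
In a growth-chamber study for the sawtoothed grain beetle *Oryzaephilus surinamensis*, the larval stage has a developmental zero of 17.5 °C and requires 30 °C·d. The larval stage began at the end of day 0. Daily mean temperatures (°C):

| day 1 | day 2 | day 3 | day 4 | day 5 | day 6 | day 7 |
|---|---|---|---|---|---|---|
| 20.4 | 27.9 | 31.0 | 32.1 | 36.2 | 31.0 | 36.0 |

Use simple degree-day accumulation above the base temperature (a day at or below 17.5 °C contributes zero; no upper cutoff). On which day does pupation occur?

Daily DD above 17.5 °C: 2.9, 10.4, 13.5, 14.6, 18.7, 13.5, 18.5.
Cumulative: 2.9, 13.3, 26.8, 41.4, 60.1, 73.6, 92.1.
The total first reaches 30 DD on day 4.

day 4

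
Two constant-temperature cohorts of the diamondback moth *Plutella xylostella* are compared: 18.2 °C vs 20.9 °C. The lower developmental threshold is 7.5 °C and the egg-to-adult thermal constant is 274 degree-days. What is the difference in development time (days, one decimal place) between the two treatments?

5.2 days

At 18.2 °C: 274 / (18.2 − 7.5) = 274 / 10.7 = 25.607 d.
At 20.9 °C: 274 / (20.9 − 7.5) = 274 / 13.4 = 20.448 d.
Difference = |25.607 − 20.448| = 5.160 ≈ 5.2 days.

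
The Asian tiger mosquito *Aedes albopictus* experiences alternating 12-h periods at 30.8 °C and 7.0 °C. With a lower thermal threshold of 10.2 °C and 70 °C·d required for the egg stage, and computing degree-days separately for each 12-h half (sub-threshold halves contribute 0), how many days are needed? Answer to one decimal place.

6.8 days

Day half: max(0, 30.8 − 10.2) × 0.5 = 20.6 × 0.5 = 10.30 DD.
Night half: max(0, 7.0 − 10.2) × 0.5 = 0.0 × 0.5 = 0.00 DD.
Per 24 h: 10.30 DD/day.
Duration = 70 / 10.30 = 6.796 ≈ 6.8 days.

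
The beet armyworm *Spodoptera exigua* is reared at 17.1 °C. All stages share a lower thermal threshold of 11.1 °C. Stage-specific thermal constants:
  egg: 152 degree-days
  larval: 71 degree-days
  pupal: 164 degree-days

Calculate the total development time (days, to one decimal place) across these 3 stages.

64.5 days

Daily accumulation at 17.1 °C = 17.1 − 11.1 = 6.0 DD/day.
Total K = 152 + 71 + 164 = 387 DD.
Total duration = 387 / 6.0 = 64.500 ≈ 64.5 days.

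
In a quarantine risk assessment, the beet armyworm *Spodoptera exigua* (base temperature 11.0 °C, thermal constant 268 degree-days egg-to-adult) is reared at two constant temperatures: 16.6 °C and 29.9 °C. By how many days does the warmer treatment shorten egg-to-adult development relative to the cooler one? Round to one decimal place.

33.7 days

At 16.6 °C: 268 / (16.6 − 11.0) = 268 / 5.6 = 47.857 d.
At 29.9 °C: 268 / (29.9 − 11.0) = 268 / 18.9 = 14.180 d.
Difference = |47.857 − 14.180| = 33.677 ≈ 33.7 days.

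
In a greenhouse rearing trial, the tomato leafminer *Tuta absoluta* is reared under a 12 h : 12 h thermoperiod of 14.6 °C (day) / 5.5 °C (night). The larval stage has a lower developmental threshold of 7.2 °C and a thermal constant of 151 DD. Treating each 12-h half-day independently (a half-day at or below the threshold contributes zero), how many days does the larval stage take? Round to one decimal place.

Day half: max(0, 14.6 − 7.2) × 0.5 = 7.4 × 0.5 = 3.70 DD.
Night half: max(0, 5.5 − 7.2) × 0.5 = 0.0 × 0.5 = 0.00 DD.
Per 24 h: 3.70 DD/day.
Duration = 151 / 3.70 = 40.811 ≈ 40.8 days.

40.8 days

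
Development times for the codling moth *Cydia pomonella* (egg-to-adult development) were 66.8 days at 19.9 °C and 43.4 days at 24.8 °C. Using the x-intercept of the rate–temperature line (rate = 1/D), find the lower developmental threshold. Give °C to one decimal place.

10.8 °C

Equal thermal constants: D₁(T₁ − T_b) = D₂(T₂ − T_b).
66.8·(19.9 − T_b) = 43.4·(24.8 − T_b)
T_b = (66.8·19.9 − 43.4·24.8) / (66.8 − 43.4) = 253.00 / 23.4 = 10.812 °C ≈ 10.8 °C.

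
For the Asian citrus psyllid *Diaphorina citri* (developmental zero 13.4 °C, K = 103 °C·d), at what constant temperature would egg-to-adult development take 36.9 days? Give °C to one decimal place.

16.2 °C

Required daily accumulation = 103 / 36.9 = 2.791 DD/day.
T = T_base + 2.791 = 13.4 + 2.791 = 16.191 ≈ 16.2 °C.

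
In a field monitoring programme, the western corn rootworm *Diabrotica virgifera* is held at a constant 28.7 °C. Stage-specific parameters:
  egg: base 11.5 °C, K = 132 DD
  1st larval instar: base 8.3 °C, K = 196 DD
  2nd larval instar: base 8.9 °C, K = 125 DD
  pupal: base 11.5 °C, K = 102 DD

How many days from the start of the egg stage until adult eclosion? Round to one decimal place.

egg: 132 / (28.7 − 11.5) = 132 / 17.2 = 7.674 d.
1st larval instar: 196 / (28.7 − 8.3) = 196 / 20.4 = 9.608 d.
2nd larval instar: 125 / (28.7 − 8.9) = 125 / 19.8 = 6.313 d.
pupal: 102 / (28.7 − 11.5) = 102 / 17.2 = 5.930 d.
Sum = 29.526 ≈ 29.5 days.

29.5 days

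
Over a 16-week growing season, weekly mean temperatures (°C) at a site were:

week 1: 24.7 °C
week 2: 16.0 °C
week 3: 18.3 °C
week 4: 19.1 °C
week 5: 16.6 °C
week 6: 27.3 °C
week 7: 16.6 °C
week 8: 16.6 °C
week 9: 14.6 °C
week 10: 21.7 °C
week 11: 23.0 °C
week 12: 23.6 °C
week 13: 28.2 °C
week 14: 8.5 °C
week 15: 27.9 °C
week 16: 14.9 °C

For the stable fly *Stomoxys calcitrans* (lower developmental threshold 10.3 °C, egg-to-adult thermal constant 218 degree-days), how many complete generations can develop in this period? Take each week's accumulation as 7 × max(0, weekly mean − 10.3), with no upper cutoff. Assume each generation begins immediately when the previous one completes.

Weekly DD (7 × max(0, T̄ − 10.3)): 100.8, 39.9, 56.0, 61.6, 44.1, 119.0, 44.1, 44.1, 30.1, 79.8, 88.9, 93.1, 125.3, 0.0, 123.2, 32.2.
Season total = 1082.2 DD.
Complete generations = ⌊1082.2 / 218⌋ = 4.

4 generations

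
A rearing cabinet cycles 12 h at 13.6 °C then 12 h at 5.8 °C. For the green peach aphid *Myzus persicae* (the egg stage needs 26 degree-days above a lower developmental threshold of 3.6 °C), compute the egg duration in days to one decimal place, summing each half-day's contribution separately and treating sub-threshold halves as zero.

Day half: max(0, 13.6 − 3.6) × 0.5 = 10.0 × 0.5 = 5.00 DD.
Night half: max(0, 5.8 − 3.6) × 0.5 = 2.2 × 0.5 = 1.10 DD.
Per 24 h: 6.10 DD/day.
Duration = 26 / 6.10 = 4.262 ≈ 4.3 days.

4.3 days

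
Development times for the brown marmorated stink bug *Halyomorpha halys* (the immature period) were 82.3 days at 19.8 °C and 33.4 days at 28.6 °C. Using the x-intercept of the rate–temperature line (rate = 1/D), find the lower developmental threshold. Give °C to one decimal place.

Equal thermal constants: D₁(T₁ − T_b) = D₂(T₂ − T_b).
82.3·(19.8 − T_b) = 33.4·(28.6 − T_b)
T_b = (82.3·19.8 − 33.4·28.6) / (82.3 − 33.4) = 674.30 / 48.9 = 13.789 °C ≈ 13.8 °C.

13.8 °C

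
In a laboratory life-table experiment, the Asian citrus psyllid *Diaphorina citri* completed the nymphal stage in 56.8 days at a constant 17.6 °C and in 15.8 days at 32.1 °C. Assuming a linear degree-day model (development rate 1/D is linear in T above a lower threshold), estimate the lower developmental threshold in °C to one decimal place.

Linear rate model ⇒ the product D·(T − T_b) is constant across temperatures.
56.8·(17.6 − T_b) = 15.8·(32.1 − T_b)
T_b = (56.8·17.6 − 15.8·32.1) / (56.8 − 15.8) = 492.50 / 41.0 = 12.012 °C ≈ 12.0 °C.

12.0 °C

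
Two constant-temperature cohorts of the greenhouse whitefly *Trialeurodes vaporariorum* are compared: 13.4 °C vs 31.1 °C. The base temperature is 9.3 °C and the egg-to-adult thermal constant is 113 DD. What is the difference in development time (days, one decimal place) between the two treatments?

22.4 days

At 13.4 °C: 113 / (13.4 − 9.3) = 113 / 4.1 = 27.561 d.
At 31.1 °C: 113 / (31.1 − 9.3) = 113 / 21.8 = 5.183 d.
Difference = |27.561 − 5.183| = 22.377 ≈ 22.4 days.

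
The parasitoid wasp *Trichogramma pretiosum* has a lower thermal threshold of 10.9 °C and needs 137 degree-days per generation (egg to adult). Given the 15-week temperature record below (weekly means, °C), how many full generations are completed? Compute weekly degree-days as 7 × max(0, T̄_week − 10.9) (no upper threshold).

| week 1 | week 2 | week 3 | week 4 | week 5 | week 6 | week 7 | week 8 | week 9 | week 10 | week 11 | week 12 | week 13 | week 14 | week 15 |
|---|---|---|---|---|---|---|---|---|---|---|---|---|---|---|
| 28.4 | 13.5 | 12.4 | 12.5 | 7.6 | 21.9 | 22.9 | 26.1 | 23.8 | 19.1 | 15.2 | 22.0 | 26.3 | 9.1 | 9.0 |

Weekly DD (7 × max(0, T̄ − 10.9)): 122.5, 18.2, 10.5, 11.2, 0.0, 77.0, 84.0, 106.4, 90.3, 57.4, 30.1, 77.7, 107.8, 0.0, 0.0.
Season total = 793.1 DD.
Complete generations = ⌊793.1 / 137⌋ = 5.

5 generations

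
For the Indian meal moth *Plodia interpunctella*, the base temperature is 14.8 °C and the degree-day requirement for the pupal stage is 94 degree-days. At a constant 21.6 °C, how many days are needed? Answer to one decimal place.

13.8 days

Daily accumulation = 21.6 − 14.8 = 6.8 DD/day.
Duration = 94 / 6.8 = 13.824 ≈ 13.8 days.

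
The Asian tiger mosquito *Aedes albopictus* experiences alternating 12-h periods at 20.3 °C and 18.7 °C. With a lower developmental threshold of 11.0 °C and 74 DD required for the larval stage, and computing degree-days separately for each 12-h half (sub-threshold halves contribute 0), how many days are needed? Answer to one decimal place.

Day half: max(0, 20.3 − 11.0) × 0.5 = 9.3 × 0.5 = 4.65 DD.
Night half: max(0, 18.7 − 11.0) × 0.5 = 7.7 × 0.5 = 3.85 DD.
Per 24 h: 8.50 DD/day.
Duration = 74 / 8.50 = 8.706 ≈ 8.7 days.

8.7 days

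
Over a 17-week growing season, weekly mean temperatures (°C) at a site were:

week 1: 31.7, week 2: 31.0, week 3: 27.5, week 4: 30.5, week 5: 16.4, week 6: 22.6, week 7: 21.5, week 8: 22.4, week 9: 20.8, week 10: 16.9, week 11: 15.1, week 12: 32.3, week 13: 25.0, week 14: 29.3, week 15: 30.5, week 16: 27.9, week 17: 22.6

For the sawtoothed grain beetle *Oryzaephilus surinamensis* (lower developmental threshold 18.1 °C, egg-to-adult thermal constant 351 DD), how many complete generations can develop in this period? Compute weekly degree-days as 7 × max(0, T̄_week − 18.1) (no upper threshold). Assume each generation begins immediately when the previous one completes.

2 generations

Weekly DD (7 × max(0, T̄ − 18.1)): 95.2, 90.3, 65.8, 86.8, 0.0, 31.5, 23.8, 30.1, 18.9, 0.0, 0.0, 99.4, 48.3, 78.4, 86.8, 68.6, 31.5.
Season total = 855.4 DD.
Complete generations = ⌊855.4 / 351⌋ = 2.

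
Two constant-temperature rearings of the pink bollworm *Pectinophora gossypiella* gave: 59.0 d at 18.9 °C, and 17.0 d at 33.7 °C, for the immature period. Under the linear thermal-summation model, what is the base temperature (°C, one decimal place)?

Linear rate model ⇒ the product D·(T − T_b) is constant across temperatures.
59.0·(18.9 − T_b) = 17.0·(33.7 − T_b)
T_b = (59.0·18.9 − 17.0·33.7) / (59.0 − 17.0) = 542.20 / 42.0 = 12.910 °C ≈ 12.9 °C.

12.9 °C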